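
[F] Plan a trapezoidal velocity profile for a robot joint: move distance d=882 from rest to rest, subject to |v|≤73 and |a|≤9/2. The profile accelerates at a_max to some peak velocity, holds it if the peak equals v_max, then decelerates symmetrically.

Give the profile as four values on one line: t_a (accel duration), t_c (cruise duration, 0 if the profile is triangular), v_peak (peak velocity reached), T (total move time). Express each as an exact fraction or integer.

t_a=14 t_c=0 v_peak=63 T=28

(v_max)²/a_max = 73²/(9/2) = 10658/9
882 < 10658/9 → triangular
v_peak = √(882·9/2) = √3969 = 63
t_a = 63/(9/2) = 14; t_c = 0
T = 2·14 = 28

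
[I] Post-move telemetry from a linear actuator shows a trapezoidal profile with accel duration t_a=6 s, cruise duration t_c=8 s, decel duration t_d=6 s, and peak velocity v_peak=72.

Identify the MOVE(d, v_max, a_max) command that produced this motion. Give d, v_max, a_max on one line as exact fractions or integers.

a_max = 72/6 = 12
d_a = ½·72·6 = 216; d_c = 72·8 = 576
d = 2·216 + 576 = 1008
t_c = 8 > 0 ⇒ limit active, v_max = 72

d=1008 v_max=72 a_max=12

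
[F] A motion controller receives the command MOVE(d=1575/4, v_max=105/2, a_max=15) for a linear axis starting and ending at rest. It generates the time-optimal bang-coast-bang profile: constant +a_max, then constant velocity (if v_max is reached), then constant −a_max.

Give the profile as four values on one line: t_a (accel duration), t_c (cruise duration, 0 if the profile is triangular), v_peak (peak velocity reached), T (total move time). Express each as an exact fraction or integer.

v_max²/a_max = (105/2)²/15 = 735/4
1575/4 ≥ 735/4 → trapezoidal
t_a = (105/2)/15 = 7/2; v_peak = 105/2
d_cruise = 1575/4 − 735/4 = 210; t_c = 210/(105/2) = 4
T = 2·7/2 + 4 = 11

t_a=7/2 t_c=4 v_peak=105/2 T=11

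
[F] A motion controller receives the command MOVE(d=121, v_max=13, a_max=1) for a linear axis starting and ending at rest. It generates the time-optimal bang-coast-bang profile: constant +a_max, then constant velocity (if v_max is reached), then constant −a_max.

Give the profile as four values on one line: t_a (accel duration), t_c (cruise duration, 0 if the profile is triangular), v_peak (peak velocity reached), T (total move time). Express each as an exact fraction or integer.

(v_max)²/a_max = 13²/1 = 169
121 < 169 so t_c = 0
v_peak = √(121·1) = √121 = 11
t_a = 11/1 = 11; t_c = 0
T = 2·11 = 22

t_a=11 t_c=0 v_peak=11 T=22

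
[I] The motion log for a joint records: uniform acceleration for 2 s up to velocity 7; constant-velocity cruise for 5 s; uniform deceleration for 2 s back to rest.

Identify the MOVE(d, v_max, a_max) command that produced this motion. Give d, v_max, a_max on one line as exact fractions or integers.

d=49 v_max=7 a_max=7/2

a_max = 7/2
d_a = ½·7·2 = 7; d_c = 7·5 = 35
d = 2·7 + 35 = 49
t_c = 5 > 0 ⇒ limit active, v_max = 7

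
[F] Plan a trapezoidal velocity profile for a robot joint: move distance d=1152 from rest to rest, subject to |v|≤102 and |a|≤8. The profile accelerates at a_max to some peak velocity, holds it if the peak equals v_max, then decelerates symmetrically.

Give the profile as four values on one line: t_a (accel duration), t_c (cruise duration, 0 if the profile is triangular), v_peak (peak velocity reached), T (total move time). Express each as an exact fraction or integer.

(v_max)²/a_max = 102²/8 = 2601/2
1152 < 2601/2 → triangular
v_peak = √(1152·8) = √9216 = 96
t_a = 96/8 = 12; t_c = 0
T = 2·12 = 24

t_a=12 t_c=0 v_peak=96 T=24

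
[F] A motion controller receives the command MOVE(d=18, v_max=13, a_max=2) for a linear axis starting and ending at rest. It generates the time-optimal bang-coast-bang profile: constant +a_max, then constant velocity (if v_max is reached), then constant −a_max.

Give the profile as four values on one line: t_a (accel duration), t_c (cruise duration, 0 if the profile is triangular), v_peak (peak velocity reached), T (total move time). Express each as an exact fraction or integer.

(v_max)²/a_max = 13²/2 = 169/2
18 < 169/2 so t_c = 0
v_peak = √(18·2) = √36 = 6
t_a = 6/2 = 3; t_c = 0
T = 2·3 = 6

t_a=3 t_c=0 v_peak=6 T=6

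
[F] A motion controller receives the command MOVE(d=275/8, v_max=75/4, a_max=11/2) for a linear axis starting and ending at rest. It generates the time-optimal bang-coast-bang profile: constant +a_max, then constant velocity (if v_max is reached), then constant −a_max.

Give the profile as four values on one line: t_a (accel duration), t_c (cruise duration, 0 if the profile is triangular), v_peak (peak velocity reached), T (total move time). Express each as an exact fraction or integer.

t_a=5/2 t_c=0 v_peak=55/4 T=5

v_max²/a_max = (75/4)²/(11/2) = 5625/88
275/8 < 5625/88 → triangular
v_peak = √(275/8·11/2) = √(3025/16) = 55/4
t_a = (55/4)/(11/2) = 5/2; t_c = 0
T = 2·5/2 = 5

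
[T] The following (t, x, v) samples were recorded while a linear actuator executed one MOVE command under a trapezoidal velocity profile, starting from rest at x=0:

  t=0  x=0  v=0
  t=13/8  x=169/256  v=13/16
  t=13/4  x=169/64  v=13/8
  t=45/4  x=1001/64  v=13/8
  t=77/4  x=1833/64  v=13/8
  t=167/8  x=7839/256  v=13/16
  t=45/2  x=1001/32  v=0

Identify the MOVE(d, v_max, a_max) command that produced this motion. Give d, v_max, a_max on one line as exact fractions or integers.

final state: t=45/2, x=1001/32, v=0 → d = 1001/32
a_max = (13/16−0)/(13/8−0) = 1/2
max v = 13/8 over t∈[13/4,77/4] → v_max = 13/8
check: 13/8·(13/4+16) = 1001/32 ✓

d=1001/32 v_max=13/8 a_max=1/2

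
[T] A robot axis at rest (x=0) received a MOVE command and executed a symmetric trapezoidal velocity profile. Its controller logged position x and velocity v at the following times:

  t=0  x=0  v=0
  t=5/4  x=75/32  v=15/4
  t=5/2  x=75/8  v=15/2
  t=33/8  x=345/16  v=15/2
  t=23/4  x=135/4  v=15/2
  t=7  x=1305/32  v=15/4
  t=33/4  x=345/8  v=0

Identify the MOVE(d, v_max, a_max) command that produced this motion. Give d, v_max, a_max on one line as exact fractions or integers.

final state: t=33/4, x=345/8, v=0 → d = 345/8
a_max = (15/4−0)/(5/4−0) = 3
max v = 15/2 over t∈[5/2,23/4] → v_max = 15/2
check: 15/2·(5/2+13/4) = 345/8 ✓

d=345/8 v_max=15/2 a_max=3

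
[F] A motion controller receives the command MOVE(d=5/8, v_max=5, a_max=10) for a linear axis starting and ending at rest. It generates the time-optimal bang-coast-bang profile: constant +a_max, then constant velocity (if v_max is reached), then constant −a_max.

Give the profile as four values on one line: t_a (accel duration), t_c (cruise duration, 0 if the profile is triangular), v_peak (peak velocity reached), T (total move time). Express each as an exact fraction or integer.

t_a=1/4 t_c=0 v_peak=5/2 T=1/2

v_max²/a_max = 5²/10 = 5/2
5/8 < 5/2 ⇒ no cruise
v_peak = √(5/8·10) = √(25/4) = 5/2
t_a = (5/2)/10 = 1/4; t_c = 0
T = 2·1/4 = 1/2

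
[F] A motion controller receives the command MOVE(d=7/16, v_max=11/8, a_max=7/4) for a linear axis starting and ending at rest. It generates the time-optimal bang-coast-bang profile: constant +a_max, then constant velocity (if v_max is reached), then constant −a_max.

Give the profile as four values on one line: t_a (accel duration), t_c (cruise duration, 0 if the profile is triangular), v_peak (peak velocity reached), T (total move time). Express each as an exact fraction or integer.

t_a=1/2 t_c=0 v_peak=7/8 T=1

(v_max)²/a_max = (11/8)²/(7/4) = 121/112
7/16 < 121/112 → triangular
v_peak = √(7/16·7/4) = √(49/64) = 7/8
t_a = (7/8)/(7/4) = 1/2; t_c = 0
T = 2·1/2 = 1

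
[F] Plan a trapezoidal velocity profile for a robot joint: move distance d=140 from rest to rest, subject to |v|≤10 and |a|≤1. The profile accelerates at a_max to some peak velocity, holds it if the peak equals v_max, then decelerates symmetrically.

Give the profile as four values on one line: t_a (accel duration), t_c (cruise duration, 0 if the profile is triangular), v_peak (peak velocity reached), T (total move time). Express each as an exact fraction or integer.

t_a=10 t_c=4 v_peak=10 T=24

(v_max)²/a_max = 10²/1 = 100
140 ≥ 100 → trapezoidal
t_a = 10/1 = 10; v_peak = 10
d_cruise = 140 − 100 = 40; t_c = 40/10 = 4
T = 2·10 + 4 = 24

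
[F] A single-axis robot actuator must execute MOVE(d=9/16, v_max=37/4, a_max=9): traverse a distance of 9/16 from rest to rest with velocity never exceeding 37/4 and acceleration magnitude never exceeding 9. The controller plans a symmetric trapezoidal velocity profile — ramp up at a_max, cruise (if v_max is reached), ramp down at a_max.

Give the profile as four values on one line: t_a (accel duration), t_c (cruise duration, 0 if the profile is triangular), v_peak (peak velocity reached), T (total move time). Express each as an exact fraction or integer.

vₘ²/aₘ = (37/4)²/9 = 1369/144
9/16 < 1369/144 → triangular
v_peak = √(9/16·9) = √(81/16) = 9/4
t_a = (9/4)/9 = 1/4; t_c = 0
T = 2·1/4 = 1/2

t_a=1/4 t_c=0 v_peak=9/4 T=1/2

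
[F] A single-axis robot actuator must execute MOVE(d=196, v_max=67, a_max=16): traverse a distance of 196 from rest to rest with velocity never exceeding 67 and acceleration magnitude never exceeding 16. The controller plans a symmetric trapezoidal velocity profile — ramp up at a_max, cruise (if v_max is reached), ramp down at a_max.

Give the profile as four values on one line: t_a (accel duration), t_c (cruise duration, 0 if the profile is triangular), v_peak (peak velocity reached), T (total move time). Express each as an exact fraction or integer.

t_a=7/2 t_c=0 v_peak=56 T=7

vₘ²/aₘ = 67²/16 = 4489/16
196 < 4489/16 → triangular
v_peak = √(196·16) = √3136 = 56
t_a = 56/16 = 7/2; t_c = 0
T = 2·7/2 = 7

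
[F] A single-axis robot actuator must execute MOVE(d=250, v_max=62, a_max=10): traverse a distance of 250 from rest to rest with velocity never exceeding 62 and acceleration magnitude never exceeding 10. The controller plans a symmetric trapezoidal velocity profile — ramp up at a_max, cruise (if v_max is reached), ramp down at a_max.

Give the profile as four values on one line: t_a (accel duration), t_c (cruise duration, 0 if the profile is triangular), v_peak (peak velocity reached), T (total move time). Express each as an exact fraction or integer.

t_a=5 t_c=0 v_peak=50 T=10

(v_max)²/a_max = 62²/10 = 1922/5
250 < 1922/5 so t_c = 0
v_peak = √(250·10) = √2500 = 50
t_a = 50/10 = 5; t_c = 0
T = 2·5 = 10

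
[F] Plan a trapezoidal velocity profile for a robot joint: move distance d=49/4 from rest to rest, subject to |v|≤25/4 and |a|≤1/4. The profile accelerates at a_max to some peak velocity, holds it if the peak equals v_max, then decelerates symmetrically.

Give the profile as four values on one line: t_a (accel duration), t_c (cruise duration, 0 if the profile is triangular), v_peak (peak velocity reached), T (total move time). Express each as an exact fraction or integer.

vₘ²/aₘ = (25/4)²/(1/4) = 625/4
49/4 < 625/4 → triangular
v_peak = √(49/4·1/4) = √(49/16) = 7/4
t_a = (7/4)/(1/4) = 7; t_c = 0
T = 2·7 = 14

t_a=7 t_c=0 v_peak=7/4 T=14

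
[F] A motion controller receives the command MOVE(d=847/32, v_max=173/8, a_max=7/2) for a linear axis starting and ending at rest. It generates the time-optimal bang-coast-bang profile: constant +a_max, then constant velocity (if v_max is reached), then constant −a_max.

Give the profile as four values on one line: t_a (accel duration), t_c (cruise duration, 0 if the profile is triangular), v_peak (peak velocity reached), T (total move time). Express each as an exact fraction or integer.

(v_max)²/a_max = (173/8)²/(7/2) = 29929/224
847/32 < 29929/224 ⇒ no cruise
v_peak = √(847/32·7/2) = √(5929/64) = 77/8
t_a = (77/8)/(7/2) = 11/4; t_c = 0
T = 2·11/4 = 11/2

t_a=11/4 t_c=0 v_peak=77/8 T=11/2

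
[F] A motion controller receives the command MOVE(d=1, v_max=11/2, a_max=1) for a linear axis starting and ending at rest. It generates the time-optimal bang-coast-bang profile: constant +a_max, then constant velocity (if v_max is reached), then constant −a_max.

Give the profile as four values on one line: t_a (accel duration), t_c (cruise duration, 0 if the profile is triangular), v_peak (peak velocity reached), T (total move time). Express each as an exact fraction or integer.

(v_max)²/a_max = (11/2)²/1 = 121/4
1 < 121/4 → triangular
v_peak = √(1·1) = √1 = 1
t_a = 1/1 = 1; t_c = 0
T = 2·1 = 2

t_a=1 t_c=0 v_peak=1 T=2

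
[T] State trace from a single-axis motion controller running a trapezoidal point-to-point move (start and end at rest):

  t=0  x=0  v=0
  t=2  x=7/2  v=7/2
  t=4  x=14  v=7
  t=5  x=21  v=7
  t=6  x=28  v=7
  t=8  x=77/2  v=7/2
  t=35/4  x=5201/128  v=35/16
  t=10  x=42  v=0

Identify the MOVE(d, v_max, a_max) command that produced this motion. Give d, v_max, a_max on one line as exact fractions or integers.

final state: t=10, x=42, v=0 → d = 42
a_max = (7/2−0)/(2−0) = 7/4
max v = 7 over t∈[4,6] → v_max = 7
check: 7·(4+2) = 42 ✓

d=42 v_max=7 a_max=7/4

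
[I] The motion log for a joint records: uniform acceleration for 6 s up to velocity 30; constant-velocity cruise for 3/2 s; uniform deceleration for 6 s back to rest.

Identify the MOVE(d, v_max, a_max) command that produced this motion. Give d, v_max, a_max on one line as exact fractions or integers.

d=225 v_max=30 a_max=5

a_max = 30/6 = 5
d_a = ½·30·6 = 90; d_c = 30·3/2 = 45
d = 2·90 + 45 = 225
t_c = 3/2 > 0 → v_max = v_peak = 30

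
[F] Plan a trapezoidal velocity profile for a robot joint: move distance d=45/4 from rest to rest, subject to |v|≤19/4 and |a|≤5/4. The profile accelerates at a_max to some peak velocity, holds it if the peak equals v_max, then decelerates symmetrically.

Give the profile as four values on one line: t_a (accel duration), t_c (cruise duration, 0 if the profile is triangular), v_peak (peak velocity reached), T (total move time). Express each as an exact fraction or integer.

(v_max)²/a_max = (19/4)²/(5/4) = 361/20
45/4 < 361/20 → triangular
v_peak = √(45/4·5/4) = √(225/16) = 15/4
t_a = (15/4)/(5/4) = 3; t_c = 0
T = 2·3 = 6

t_a=3 t_c=0 v_peak=15/4 T=6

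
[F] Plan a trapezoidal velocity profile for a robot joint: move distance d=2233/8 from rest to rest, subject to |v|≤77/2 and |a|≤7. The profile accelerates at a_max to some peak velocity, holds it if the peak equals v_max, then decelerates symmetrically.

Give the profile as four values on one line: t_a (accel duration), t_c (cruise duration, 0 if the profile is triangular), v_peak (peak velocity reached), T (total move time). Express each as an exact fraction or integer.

t_a=11/2 t_c=7/4 v_peak=77/2 T=51/4

v_max²/a_max = (77/2)²/7 = 847/4
2233/8 ≥ 847/4 ⇒ cruise phase
t_a = (77/2)/7 = 11/2; v_peak = 77/2
d_cruise = 2233/8 − 847/4 = 539/8; t_c = (539/8)/(77/2) = 7/4
T = 2·11/2 + 7/4 = 51/4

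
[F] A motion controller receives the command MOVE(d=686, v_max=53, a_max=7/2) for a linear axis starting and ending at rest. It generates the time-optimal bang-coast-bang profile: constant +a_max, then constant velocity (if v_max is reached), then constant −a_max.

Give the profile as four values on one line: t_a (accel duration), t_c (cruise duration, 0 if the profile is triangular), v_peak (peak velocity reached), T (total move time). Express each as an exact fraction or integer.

v_max²/a_max = 53²/(7/2) = 5618/7
686 < 5618/7 ⇒ no cruise
v_peak = √(686·7/2) = √2401 = 49
t_a = 49/(7/2) = 14; t_c = 0
T = 2·14 = 28

t_a=14 t_c=0 v_peak=49 T=28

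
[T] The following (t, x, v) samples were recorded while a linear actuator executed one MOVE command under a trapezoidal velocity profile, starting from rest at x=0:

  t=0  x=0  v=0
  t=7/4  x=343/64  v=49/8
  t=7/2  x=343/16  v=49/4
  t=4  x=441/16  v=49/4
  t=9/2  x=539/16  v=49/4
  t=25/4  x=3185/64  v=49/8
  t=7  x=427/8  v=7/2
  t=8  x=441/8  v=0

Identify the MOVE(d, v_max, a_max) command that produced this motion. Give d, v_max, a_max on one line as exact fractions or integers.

d=441/8 v_max=49/4 a_max=7/2

final state: t=8, x=441/8, v=0 → d = 441/8
a_max = (49/8−0)/(7/4−0) = 7/2
max v = 49/4 over t∈[7/2,9/2] → v_max = 49/4
check: 49/4·(7/2+1) = 441/8 ✓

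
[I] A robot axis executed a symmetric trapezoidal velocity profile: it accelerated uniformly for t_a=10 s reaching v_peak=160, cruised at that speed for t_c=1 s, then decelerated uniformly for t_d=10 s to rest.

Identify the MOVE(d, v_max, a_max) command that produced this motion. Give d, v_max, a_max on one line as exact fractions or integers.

a_max = 160/10 = 16
d_a = ½·160·10 = 800; d_c = 160·1 = 160
d = 2·800 + 160 = 1760
t_c = 1 > 0 so v_max = 160

d=1760 v_max=160 a_max=16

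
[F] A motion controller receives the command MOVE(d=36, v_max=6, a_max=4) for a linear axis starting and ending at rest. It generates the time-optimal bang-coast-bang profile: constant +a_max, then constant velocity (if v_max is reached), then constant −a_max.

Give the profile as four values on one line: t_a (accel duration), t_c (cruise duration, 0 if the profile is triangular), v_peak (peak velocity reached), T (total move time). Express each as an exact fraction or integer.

v_max²/a_max = 6²/4 = 9
36 ≥ 9 → trapezoidal
t_a = 6/4 = 3/2; v_peak = 6
d_cruise = 36 − 9 = 27; t_c = 27/6 = 9/2
T = 2·3/2 + 9/2 = 15/2

t_a=3/2 t_c=9/2 v_peak=6 T=15/2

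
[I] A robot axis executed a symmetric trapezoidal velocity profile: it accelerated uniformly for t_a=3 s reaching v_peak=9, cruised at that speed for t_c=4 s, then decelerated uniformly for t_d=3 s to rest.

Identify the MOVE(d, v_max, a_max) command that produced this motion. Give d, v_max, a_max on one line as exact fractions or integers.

d=63 v_max=9 a_max=3

a_max = 9/3 = 3
d_a = ½·9·3 = 27/2; d_c = 9·4 = 36
d = 2·27/2 + 36 = 63
t_c = 4 > 0 so v_max = 9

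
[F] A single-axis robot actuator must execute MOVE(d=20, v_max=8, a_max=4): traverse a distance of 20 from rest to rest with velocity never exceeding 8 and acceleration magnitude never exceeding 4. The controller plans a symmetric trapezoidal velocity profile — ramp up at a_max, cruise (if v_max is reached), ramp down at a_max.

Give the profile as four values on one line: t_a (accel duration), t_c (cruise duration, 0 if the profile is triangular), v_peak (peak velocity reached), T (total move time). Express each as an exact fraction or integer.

vₘ²/aₘ = 8²/4 = 16
20 ≥ 16 so v_max reached
t_a = 8/4 = 2; v_peak = 8
d_cruise = 20 − 16 = 4; t_c = 4/8 = 1/2
T = 2·2 + 1/2 = 9/2

t_a=2 t_c=1/2 v_peak=8 T=9/2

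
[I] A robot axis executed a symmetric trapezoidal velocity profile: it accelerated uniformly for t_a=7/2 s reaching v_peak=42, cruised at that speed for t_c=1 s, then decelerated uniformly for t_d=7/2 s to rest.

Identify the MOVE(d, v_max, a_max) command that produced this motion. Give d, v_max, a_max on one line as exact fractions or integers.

a_max = 42/(7/2) = 12
d_a = ½·42·7/2 = 147/2; d_c = 42·1 = 42
d = 2·147/2 + 42 = 189
t_c = 1 > 0 → v_max = v_peak = 42

d=189 v_max=42 a_max=12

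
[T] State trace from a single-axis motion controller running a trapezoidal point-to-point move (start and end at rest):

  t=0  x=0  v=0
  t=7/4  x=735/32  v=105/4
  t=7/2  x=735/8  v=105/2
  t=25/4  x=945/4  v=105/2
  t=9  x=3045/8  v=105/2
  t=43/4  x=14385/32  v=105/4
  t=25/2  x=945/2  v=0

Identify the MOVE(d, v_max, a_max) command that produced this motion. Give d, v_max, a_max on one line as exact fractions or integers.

d=945/2 v_max=105/2 a_max=15

final state: t=25/2, x=945/2, v=0 → d = 945/2
a_max = (105/4−0)/(7/4−0) = 15
max v = 105/2 over t∈[7/2,9] → v_max = 105/2
check: 105/2·(7/2+11/2) = 945/2 ✓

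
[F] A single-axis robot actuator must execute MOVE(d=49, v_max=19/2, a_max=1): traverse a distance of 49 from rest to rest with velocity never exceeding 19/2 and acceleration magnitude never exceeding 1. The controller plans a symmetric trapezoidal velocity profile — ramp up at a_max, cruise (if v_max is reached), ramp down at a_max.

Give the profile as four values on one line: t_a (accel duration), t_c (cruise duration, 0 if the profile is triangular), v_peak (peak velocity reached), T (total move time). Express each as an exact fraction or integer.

(v_max)²/a_max = (19/2)²/1 = 361/4
49 < 361/4 so t_c = 0
v_peak = √(49·1) = √49 = 7
t_a = 7/1 = 7; t_c = 0
T = 2·7 = 14

t_a=7 t_c=0 v_peak=7 T=14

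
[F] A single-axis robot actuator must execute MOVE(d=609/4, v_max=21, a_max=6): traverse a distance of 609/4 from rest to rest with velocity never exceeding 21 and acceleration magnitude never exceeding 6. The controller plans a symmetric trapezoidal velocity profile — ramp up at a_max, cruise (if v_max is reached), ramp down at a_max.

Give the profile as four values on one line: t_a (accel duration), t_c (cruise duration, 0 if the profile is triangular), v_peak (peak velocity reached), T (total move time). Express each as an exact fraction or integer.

(v_max)²/a_max = 21²/6 = 147/2
609/4 ≥ 147/2 so v_max reached
t_a = 21/6 = 7/2; v_peak = 21
d_cruise = 609/4 − 147/2 = 315/4; t_c = (315/4)/21 = 15/4
T = 2·7/2 + 15/4 = 43/4

t_a=7/2 t_c=15/4 v_peak=21 T=43/4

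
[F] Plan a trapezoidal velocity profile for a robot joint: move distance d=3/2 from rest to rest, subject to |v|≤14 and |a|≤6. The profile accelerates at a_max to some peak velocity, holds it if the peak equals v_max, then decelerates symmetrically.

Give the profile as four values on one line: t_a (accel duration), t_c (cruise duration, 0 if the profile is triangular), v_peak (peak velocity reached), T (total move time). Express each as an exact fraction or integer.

v_max²/a_max = 14²/6 = 98/3
3/2 < 98/3 so t_c = 0
v_peak = √(3/2·6) = √9 = 3
t_a = 3/6 = 1/2; t_c = 0
T = 2·1/2 = 1

t_a=1/2 t_c=0 v_peak=3 T=1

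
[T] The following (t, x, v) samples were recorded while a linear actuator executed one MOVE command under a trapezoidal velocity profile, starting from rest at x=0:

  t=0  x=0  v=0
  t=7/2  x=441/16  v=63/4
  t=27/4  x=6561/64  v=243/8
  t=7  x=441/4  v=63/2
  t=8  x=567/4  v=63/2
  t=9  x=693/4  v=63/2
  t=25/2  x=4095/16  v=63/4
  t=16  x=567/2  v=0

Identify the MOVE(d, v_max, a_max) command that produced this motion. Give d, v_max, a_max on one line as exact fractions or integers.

final state: t=16, x=567/2, v=0 → d = 567/2
a_max = (63/4−0)/(7/2−0) = 9/2
max v = 63/2 over t∈[7,9] → v_max = 63/2
check: 63/2·(7+2) = 567/2 ✓

d=567/2 v_max=63/2 a_max=9/2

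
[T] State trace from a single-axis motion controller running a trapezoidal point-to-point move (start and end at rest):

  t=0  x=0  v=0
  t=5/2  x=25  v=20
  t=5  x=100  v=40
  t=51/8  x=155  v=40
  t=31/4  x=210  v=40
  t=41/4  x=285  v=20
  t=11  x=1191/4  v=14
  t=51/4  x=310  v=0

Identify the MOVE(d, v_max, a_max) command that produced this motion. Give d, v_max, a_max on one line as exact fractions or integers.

final state: t=51/4, x=310, v=0 → d = 310
a_max = (20−0)/(5/2−0) = 8
max v = 40 over t∈[5,31/4] → v_max = 40
check: 40·(5+11/4) = 310 ✓

d=310 v_max=40 a_max=8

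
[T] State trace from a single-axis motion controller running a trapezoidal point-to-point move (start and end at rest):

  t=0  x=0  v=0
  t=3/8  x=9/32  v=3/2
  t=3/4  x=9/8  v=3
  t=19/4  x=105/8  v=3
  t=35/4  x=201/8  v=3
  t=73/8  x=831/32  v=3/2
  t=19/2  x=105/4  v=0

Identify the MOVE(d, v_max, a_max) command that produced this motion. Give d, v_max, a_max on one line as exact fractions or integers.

final state: t=19/2, x=105/4, v=0 → d = 105/4
a_max = (3/2−0)/(3/8−0) = 4
max v = 3 over t∈[3/4,35/4] → v_max = 3
check: 3·(3/4+8) = 105/4 ✓

d=105/4 v_max=3 a_max=4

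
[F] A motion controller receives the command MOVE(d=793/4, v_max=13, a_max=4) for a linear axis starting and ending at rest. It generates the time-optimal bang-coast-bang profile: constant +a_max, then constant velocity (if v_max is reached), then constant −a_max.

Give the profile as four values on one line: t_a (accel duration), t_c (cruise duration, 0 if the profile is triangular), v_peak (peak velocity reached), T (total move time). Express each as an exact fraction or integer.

t_a=13/4 t_c=12 v_peak=13 T=37/2

vₘ²/aₘ = 13²/4 = 169/4
793/4 ≥ 169/4 so v_max reached
t_a = 13/4; v_peak = 13
d_cruise = 793/4 − 169/4 = 156; t_c = 156/13 = 12
T = 2·13/4 + 12 = 37/2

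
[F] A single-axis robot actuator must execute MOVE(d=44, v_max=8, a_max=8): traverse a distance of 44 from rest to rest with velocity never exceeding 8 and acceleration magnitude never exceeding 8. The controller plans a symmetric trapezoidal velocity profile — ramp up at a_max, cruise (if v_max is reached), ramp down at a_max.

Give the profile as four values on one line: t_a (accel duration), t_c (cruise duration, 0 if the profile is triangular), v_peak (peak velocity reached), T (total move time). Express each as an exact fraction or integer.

t_a=1 t_c=9/2 v_peak=8 T=13/2

(v_max)²/a_max = 8²/8 = 8
44 ≥ 8 → trapezoidal
t_a = 8/8 = 1; v_peak = 8
d_cruise = 44 − 8 = 36; t_c = 36/8 = 9/2
T = 2·1 + 9/2 = 13/2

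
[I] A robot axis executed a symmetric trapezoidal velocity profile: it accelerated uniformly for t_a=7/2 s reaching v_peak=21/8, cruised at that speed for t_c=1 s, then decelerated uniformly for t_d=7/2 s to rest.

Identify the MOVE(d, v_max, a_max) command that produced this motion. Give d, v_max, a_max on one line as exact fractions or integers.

a_max = (21/8)/(7/2) = 3/4
d_a = ½·21/8·7/2 = 147/32; d_c = 21/8·1 = 21/8
d = 2·147/32 + 21/8 = 189/16
t_c = 1 > 0 so v_max = 21/8

d=189/16 v_max=21/8 a_max=3/4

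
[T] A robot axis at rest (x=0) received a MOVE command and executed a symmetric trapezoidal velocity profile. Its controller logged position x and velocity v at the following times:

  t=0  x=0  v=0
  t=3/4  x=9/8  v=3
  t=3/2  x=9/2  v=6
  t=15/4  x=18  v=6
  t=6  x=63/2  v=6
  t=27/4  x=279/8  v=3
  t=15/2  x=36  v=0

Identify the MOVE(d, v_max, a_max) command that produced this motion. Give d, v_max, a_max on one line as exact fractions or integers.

d=36 v_max=6 a_max=4

final state: t=15/2, x=36, v=0 → d = 36
a_max = (3−0)/(3/4−0) = 4
max v = 6 over t∈[3/2,6] → v_max = 6
check: 6·(3/2+9/2) = 36 ✓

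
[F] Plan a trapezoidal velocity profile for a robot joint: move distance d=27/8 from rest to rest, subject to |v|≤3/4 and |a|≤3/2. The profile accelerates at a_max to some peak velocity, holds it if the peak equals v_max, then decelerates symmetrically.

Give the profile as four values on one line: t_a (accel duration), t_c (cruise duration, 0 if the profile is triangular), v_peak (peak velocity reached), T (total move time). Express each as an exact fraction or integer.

t_a=1/2 t_c=4 v_peak=3/4 T=5

(v_max)²/a_max = (3/4)²/(3/2) = 3/8
27/8 ≥ 3/8 → trapezoidal
t_a = (3/4)/(3/2) = 1/2; v_peak = 3/4
d_cruise = 27/8 − 3/8 = 3; t_c = 3/(3/4) = 4
T = 2·1/2 + 4 = 5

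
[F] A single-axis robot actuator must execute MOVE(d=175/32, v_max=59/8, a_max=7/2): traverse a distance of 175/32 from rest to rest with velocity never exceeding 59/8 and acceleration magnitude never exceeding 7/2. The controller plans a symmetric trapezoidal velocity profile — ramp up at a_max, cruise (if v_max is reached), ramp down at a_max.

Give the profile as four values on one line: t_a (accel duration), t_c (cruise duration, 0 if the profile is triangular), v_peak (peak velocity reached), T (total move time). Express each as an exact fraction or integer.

v_max²/a_max = (59/8)²/(7/2) = 3481/224
175/32 < 3481/224 → triangular
v_peak = √(175/32·7/2) = √(1225/64) = 35/8
t_a = (35/8)/(7/2) = 5/4; t_c = 0
T = 2·5/4 = 5/2

t_a=5/4 t_c=0 v_peak=35/8 T=5/2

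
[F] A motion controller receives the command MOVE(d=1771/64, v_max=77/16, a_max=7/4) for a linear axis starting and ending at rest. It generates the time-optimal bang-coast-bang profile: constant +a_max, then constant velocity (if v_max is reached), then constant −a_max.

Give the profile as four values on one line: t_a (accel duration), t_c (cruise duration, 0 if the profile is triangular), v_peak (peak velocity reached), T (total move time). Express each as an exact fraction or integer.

t_a=11/4 t_c=3 v_peak=77/16 T=17/2

v_max²/a_max = (77/16)²/(7/4) = 847/64
1771/64 ≥ 847/64 → trapezoidal
t_a = (77/16)/(7/4) = 11/4; v_peak = 77/16
d_cruise = 1771/64 − 847/64 = 231/16; t_c = (231/16)/(77/16) = 3
T = 2·11/4 + 3 = 17/2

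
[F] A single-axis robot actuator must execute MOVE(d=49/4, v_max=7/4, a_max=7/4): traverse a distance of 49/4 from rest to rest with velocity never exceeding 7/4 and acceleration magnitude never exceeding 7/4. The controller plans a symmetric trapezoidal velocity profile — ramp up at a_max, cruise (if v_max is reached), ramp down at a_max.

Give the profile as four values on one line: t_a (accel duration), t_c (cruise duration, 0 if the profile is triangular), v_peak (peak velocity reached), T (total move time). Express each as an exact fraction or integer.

t_a=1 t_c=6 v_peak=7/4 T=8

(v_max)²/a_max = (7/4)²/(7/4) = 7/4
49/4 ≥ 7/4 → trapezoidal
t_a = (7/4)/(7/4) = 1; v_peak = 7/4
d_cruise = 49/4 − 7/4 = 21/2; t_c = (21/2)/(7/4) = 6
T = 2·1 + 6 = 8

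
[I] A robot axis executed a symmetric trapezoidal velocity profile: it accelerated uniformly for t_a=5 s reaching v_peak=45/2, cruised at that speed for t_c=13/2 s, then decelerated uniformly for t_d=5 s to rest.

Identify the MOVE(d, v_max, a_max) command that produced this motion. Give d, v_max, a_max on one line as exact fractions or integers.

a_max = (45/2)/5 = 9/2
d_a = ½·45/2·5 = 225/4; d_c = 45/2·13/2 = 585/4
d = 2·225/4 + 585/4 = 1035/4
t_c = 13/2 > 0 so v_max = 45/2

d=1035/4 v_max=45/2 a_max=9/2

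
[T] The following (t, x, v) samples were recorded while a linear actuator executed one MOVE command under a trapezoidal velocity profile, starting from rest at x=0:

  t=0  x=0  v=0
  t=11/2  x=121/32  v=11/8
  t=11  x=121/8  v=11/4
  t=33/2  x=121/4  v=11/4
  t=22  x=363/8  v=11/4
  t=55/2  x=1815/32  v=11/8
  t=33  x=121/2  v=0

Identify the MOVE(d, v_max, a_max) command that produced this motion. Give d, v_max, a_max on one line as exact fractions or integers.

d=121/2 v_max=11/4 a_max=1/4

final state: t=33, x=121/2, v=0 → d = 121/2
a_max = (11/8−0)/(11/2−0) = 1/4
max v = 11/4 over t∈[11,22] → v_max = 11/4
check: 11/4·(11+11) = 121/2 ✓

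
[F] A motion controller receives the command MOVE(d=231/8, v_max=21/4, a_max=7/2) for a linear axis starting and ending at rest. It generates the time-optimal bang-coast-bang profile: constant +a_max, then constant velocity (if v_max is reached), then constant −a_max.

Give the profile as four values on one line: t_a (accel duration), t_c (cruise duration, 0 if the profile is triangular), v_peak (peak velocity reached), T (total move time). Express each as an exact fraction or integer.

v_max²/a_max = (21/4)²/(7/2) = 63/8
231/8 ≥ 63/8 so v_max reached
t_a = (21/4)/(7/2) = 3/2; v_peak = 21/4
d_cruise = 231/8 − 63/8 = 21; t_c = 21/(21/4) = 4
T = 2·3/2 + 4 = 7

t_a=3/2 t_c=4 v_peak=21/4 T=7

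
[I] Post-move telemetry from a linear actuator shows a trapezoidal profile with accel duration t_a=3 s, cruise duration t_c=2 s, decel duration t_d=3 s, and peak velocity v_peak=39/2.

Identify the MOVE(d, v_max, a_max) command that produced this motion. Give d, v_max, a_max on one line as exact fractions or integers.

a_max = (39/2)/3 = 13/2
d_a = ½·39/2·3 = 117/4; d_c = 39/2·2 = 39
d = 2·117/4 + 39 = 195/2
t_c = 2 > 0 ⇒ limit active, v_max = 39/2

d=195/2 v_max=39/2 a_max=13/2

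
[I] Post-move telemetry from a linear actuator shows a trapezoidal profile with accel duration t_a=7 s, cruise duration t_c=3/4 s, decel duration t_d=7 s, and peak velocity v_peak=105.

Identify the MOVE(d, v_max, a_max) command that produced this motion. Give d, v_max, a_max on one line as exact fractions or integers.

d=3255/4 v_max=105 a_max=15

a_max = 105/7 = 15
d_a = ½·105·7 = 735/2; d_c = 105·3/4 = 315/4
d = 2·735/2 + 315/4 = 3255/4
t_c = 3/4 > 0 so v_max = 105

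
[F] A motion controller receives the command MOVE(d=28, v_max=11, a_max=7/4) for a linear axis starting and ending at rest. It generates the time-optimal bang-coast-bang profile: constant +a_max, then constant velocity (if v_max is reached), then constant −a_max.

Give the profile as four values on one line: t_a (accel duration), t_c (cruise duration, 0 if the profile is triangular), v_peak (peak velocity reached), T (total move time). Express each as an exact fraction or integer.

v_max²/a_max = 11²/(7/4) = 484/7
28 < 484/7 so t_c = 0
v_peak = √(28·7/4) = √49 = 7
t_a = 7/(7/4) = 4; t_c = 0
T = 2·4 = 8

t_a=4 t_c=0 v_peak=7 T=8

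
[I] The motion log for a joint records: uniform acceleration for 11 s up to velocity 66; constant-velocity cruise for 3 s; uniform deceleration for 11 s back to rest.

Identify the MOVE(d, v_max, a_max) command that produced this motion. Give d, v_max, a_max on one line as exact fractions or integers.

d=924 v_max=66 a_max=6

a_max = 66/11 = 6
d_a = ½·66·11 = 363; d_c = 66·3 = 198
d = 2·363 + 198 = 924
t_c = 3 > 0 ⇒ limit active, v_max = 66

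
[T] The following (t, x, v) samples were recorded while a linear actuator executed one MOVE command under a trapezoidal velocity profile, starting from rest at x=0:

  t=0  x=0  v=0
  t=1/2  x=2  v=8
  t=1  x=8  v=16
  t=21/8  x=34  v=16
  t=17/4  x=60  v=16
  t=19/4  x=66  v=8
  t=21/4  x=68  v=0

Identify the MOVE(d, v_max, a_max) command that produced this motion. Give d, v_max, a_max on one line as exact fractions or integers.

final state: t=21/4, x=68, v=0 → d = 68
a_max = (8−0)/(1/2−0) = 16
max v = 16 over t∈[1,17/4] → v_max = 16
check: 16·(1+13/4) = 68 ✓

d=68 v_max=16 a_max=16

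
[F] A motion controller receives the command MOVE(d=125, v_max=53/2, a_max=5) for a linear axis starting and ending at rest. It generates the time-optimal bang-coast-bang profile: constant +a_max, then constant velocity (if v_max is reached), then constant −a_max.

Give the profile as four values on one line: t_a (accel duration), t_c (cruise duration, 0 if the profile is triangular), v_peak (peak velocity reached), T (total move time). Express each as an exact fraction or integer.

t_a=5 t_c=0 v_peak=25 T=10

v_max²/a_max = (53/2)²/5 = 2809/20
125 < 2809/20 ⇒ no cruise
v_peak = √(125·5) = √625 = 25
t_a = 25/5 = 5; t_c = 0
T = 2·5 = 10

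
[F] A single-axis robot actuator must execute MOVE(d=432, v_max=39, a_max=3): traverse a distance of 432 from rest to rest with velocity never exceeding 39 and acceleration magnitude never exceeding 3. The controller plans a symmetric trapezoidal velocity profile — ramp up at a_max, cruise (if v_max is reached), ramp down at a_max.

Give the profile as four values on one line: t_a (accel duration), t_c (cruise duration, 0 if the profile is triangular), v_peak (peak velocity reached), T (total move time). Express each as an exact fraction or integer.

(v_max)²/a_max = 39²/3 = 507
432 < 507 ⇒ no cruise
v_peak = √(432·3) = √1296 = 36
t_a = 36/3 = 12; t_c = 0
T = 2·12 = 24

t_a=12 t_c=0 v_peak=36 T=24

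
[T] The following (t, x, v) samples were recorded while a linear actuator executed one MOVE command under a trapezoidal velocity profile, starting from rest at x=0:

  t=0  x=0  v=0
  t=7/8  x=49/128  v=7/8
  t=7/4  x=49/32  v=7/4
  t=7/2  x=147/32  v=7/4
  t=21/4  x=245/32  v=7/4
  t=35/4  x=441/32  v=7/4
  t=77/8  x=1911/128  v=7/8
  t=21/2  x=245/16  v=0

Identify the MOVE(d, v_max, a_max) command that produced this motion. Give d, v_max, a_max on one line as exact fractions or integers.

final state: t=21/2, x=245/16, v=0 → d = 245/16
a_max = (7/8−0)/(7/8−0) = 1
max v = 7/4 over t∈[7/4,35/4] → v_max = 7/4
check: 7/4·(7/4+7) = 245/16 ✓

d=245/16 v_max=7/4 a_max=1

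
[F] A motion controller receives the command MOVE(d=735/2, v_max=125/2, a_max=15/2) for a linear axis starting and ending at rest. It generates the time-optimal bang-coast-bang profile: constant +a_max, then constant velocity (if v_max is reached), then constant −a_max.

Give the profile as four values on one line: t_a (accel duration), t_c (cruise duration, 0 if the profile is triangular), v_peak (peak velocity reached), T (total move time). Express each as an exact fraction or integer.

(v_max)²/a_max = (125/2)²/(15/2) = 3125/6
735/2 < 3125/6 ⇒ no cruise
v_peak = √(735/2·15/2) = √(11025/4) = 105/2
t_a = (105/2)/(15/2) = 7; t_c = 0
T = 2·7 = 14

t_a=7 t_c=0 v_peak=105/2 T=14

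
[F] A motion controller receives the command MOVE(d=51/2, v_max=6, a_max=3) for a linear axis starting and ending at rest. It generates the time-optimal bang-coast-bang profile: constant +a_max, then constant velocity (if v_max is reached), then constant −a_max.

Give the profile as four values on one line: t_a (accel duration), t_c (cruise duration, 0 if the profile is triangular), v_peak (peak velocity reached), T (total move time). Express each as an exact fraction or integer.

t_a=2 t_c=9/4 v_peak=6 T=25/4

v_max²/a_max = 6²/3 = 12
51/2 ≥ 12 ⇒ cruise phase
t_a = 6/3 = 2; v_peak = 6
d_cruise = 51/2 − 12 = 27/2; t_c = (27/2)/6 = 9/4
T = 2·2 + 9/4 = 25/4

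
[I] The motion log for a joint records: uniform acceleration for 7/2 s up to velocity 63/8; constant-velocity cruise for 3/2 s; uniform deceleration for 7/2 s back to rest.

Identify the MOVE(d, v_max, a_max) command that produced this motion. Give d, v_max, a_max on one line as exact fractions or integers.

d=315/8 v_max=63/8 a_max=9/4

a_max = (63/8)/(7/2) = 9/4
d_a = ½·63/8·7/2 = 441/32; d_c = 63/8·3/2 = 189/16
d = 2·441/32 + 189/16 = 315/8
t_c = 3/2 > 0 ⇒ limit active, v_max = 63/8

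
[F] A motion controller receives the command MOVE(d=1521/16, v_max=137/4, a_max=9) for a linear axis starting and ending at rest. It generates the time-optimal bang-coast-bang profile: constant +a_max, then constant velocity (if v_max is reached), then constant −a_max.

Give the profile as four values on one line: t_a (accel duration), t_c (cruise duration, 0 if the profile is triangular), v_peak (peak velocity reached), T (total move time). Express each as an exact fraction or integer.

t_a=13/4 t_c=0 v_peak=117/4 T=13/2

v_max²/a_max = (137/4)²/9 = 18769/144
1521/16 < 18769/144 ⇒ no cruise
v_peak = √(1521/16·9) = √(13689/16) = 117/4
t_a = (117/4)/9 = 13/4; t_c = 0
T = 2·13/4 = 13/2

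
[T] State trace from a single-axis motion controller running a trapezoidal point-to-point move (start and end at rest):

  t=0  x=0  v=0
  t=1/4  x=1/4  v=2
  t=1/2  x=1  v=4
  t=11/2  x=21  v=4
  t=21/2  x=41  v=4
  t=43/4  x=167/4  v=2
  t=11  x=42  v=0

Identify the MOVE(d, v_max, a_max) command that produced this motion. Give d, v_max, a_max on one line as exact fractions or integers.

d=42 v_max=4 a_max=8

final state: t=11, x=42, v=0 → d = 42
a_max = (2−0)/(1/4−0) = 8
max v = 4 over t∈[1/2,21/2] → v_max = 4
check: 4·(1/2+10) = 42 ✓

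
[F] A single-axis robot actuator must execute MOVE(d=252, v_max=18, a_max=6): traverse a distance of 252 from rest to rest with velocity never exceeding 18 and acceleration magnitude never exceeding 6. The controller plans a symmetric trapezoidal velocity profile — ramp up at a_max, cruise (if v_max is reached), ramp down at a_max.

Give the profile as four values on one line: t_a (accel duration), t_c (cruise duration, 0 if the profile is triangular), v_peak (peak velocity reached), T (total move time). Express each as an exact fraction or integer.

t_a=3 t_c=11 v_peak=18 T=17

v_max²/a_max = 18²/6 = 54
252 ≥ 54 so v_max reached
t_a = 18/6 = 3; v_peak = 18
d_cruise = 252 − 54 = 198; t_c = 198/18 = 11
T = 2·3 + 11 = 17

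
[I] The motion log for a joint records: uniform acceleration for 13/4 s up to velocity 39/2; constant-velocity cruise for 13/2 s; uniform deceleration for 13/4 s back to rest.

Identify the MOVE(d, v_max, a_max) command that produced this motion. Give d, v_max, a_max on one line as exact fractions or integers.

d=1521/8 v_max=39/2 a_max=6

a_max = (39/2)/(13/4) = 6
d_a = ½·39/2·13/4 = 507/16; d_c = 39/2·13/2 = 507/4
d = 2·507/16 + 507/4 = 1521/8
t_c = 13/2 > 0 ⇒ limit active, v_max = 39/2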